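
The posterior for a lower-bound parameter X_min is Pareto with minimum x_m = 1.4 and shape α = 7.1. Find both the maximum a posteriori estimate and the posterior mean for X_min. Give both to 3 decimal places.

maximum a posteriori estimate = 1.400, posterior mean = 1.630

The Pareto density is strictly decreasing on [x_m, ∞), so the mode is x_m = 1.400.
Mean = α·x_m/(α−1) = 7.1·1.4/6.1 = 1.630.
Right-skewed posterior ⇒ mode < mean.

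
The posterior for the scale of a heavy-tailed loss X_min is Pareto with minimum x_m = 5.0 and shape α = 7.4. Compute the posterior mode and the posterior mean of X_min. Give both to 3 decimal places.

The Pareto density is strictly decreasing on [x_m, ∞), so the mode is x_m = 5.000.
Mean = α·x_m/(α−1) = 7.4·5.0/6.4 = 5.781.
The posterior is right-skewed, so the mean exceeds the mode.

MAP = 5.000; posterior mean = 5.781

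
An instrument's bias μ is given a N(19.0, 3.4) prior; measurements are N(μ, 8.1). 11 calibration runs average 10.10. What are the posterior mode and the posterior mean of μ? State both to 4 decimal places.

Posterior for μ is Normal. Precision-weighted mean: (1/3.4·19.0 + 11/8.1·10.10) / (1/3.4 + 11/8.1) = 11.6844.
A Normal posterior is symmetric, so mode = mean.

MAP: 11.6844. Posterior mean: 11.6844.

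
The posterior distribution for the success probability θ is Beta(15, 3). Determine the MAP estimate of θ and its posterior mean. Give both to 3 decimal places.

MAP estimate = 0.875, posterior mean = 0.833

Mode = (15−1)/(15+3−2) = 14/16 = 0.875.
Mean = 15/(15+3) = 15/18 = 0.833.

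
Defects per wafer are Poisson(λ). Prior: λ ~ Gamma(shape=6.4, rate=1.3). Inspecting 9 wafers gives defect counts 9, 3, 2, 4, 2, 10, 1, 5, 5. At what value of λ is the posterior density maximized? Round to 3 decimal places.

4.505

Σ counts = 41. Posterior: Gamma(shape = 6.4+41 = 47.4, rate = 1.3+9 = 10.3).
Mode = (α−1)/β = 46.4/10.3 = 4.505.
Mean = α/β = 47.4/10.3 = 4.602.
This is the posterior mode — the MAP estimate.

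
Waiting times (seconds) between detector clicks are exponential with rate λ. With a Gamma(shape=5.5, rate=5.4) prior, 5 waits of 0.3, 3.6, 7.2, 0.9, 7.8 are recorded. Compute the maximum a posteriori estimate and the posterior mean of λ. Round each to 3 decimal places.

MAP: 0.377. Posterior mean: 0.417.

Σ times = 19.8. Posterior: Gamma(shape = 5.5+5 = 10.5, rate = 5.4+19.8 = 25.2).
Mode = (α−1)/β = 9.5/25.2 = 0.377.
Mean = α/β = 10.5/25.2 = 0.417.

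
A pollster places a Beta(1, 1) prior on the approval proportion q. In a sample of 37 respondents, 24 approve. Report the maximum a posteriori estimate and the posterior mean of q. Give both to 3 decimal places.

Posterior: Beta(1+24, 1+13) = Beta(25, 14).
Mode = (25−1)/(25+14−2) = 24/37 = 0.649.
With a flat prior the MAP equals the MLE, 24/37.
Mean = 25/(25+14) = 25/39 = 0.641.
Left-skewed posterior ⇒ mean < mode.

maximum a posteriori estimate = 0.649, posterior mean = 0.641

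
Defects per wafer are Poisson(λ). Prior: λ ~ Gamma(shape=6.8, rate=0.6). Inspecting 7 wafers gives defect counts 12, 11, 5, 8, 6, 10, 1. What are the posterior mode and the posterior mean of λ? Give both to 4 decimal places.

Σ counts = 53. Posterior: Gamma(shape = 6.8+53 = 59.8, rate = 0.6+7 = 7.6).
Mode = (α−1)/β = 58.8/7.6 = 7.7368.
Mean = α/β = 59.8/7.6 = 7.8684.

MAP = 7.7368; posterior mean = 7.8684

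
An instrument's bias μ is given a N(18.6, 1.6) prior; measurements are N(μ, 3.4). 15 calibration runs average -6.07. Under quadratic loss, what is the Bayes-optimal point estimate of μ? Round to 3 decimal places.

-3.009

Posterior for μ is Normal. Precision-weighted mean: (1/1.6·18.6 + 15/3.4·-6.07) / (1/1.6 + 15/3.4) = -3.009.
A Normal posterior is symmetric, so mode = mean.
Quadratic loss ⇒ the optimal estimator is the posterior mean.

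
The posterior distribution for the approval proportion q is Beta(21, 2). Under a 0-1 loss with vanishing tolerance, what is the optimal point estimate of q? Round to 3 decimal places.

0.952

Mode = (21−1)/(21+2−2) = 20/21 = 0.952.
Mean = 21/(21+2) = 21/23 = 0.913.
This is the posterior mode — the MAP estimate.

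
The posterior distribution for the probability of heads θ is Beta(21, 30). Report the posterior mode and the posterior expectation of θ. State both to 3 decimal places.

MAP = 0.408, posterior mean = 0.412

Mode = (21−1)/(21+30−2) = 20/49 = 0.408.
Mean = 21/(21+30) = 21/51 = 0.412.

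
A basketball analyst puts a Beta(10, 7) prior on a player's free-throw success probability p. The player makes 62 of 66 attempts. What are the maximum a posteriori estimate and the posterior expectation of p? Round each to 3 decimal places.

MAP = 0.877, posterior mean = 0.867

Posterior: Beta(10+62, 7+4) = Beta(72, 11).
Mode = (72−1)/(72+11−2) = 71/81 = 0.877.
Mean = 72/(72+11) = 72/83 = 0.867.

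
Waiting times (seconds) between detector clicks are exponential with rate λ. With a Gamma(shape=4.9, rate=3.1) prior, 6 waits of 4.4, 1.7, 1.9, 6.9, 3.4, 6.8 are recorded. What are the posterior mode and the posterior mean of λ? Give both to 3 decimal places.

MAP = 0.351; posterior mean = 0.387

Σ times = 25.1. Posterior: Gamma(shape = 4.9+6 = 10.9, rate = 3.1+25.1 = 28.2).
Mode = (α−1)/β = 9.9/28.2 = 0.351.
Mean = α/β = 10.9/28.2 = 0.387.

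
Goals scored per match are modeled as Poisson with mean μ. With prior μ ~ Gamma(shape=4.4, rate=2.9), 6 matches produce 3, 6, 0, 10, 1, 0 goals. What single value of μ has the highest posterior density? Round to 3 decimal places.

Σ counts = 20. Posterior: Gamma(shape = 4.4+20 = 24.4, rate = 2.9+6 = 8.9).
Mode = (α−1)/β = 23.4/8.9 = 2.629.
Mean = α/β = 24.4/8.9 = 2.742.
This is the posterior mode — the MAP estimate.

2.629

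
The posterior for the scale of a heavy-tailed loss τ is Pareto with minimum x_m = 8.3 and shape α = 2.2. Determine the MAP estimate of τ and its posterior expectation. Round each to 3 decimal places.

The Pareto density is strictly decreasing on [x_m, ∞), so the mode is x_m = 8.300.
Mean = α·x_m/(α−1) = 2.2·8.3/1.2 = 15.217.

τ_MAP = 8.300, E[τ|data] = 15.217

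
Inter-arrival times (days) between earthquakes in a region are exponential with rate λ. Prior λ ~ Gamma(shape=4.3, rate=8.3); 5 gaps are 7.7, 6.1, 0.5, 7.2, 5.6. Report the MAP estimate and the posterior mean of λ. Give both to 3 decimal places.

Σ times = 27.1. Posterior: Gamma(shape = 4.3+5 = 9.3, rate = 8.3+27.1 = 35.4).
Mode = (α−1)/β = 8.3/35.4 = 0.234.
Mean = α/β = 9.3/35.4 = 0.263.

MAP = 0.234; posterior mean = 0.263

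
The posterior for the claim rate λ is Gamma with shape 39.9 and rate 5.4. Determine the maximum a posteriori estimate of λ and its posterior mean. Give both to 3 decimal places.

MAP = 7.204, posterior mean = 7.389

Mode = (α−1)/β = 38.9/5.4 = 7.204.
Mean = α/β = 39.9/5.4 = 7.389.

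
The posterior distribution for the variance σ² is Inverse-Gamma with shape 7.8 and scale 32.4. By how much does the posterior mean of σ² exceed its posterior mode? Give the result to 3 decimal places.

1.083

Mode = β/(α+1) = 32.4/8.8 = 3.682.
Mean = β/(α−1) = 32.4/6.8 = 4.765.
Difference = 4.765 − 3.682 = 1.083.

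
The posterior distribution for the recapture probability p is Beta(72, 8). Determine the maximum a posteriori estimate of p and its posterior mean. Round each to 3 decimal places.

p_MAP = 0.910, E[p|data] = 0.900

Mode = (72−1)/(72+8−2) = 71/78 = 0.910.
Mean = 72/(72+8) = 72/80 = 0.900.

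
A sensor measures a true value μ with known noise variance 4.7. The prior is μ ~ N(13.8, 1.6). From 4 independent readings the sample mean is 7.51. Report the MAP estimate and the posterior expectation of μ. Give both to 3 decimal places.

μ_MAP = 10.173, E[μ|data] = 10.173

Posterior for μ is Normal. Precision-weighted mean: (1/1.6·13.8 + 4/4.7·7.51) / (1/1.6 + 4/4.7) = 10.173.
A Normal posterior is symmetric, so mode = mean.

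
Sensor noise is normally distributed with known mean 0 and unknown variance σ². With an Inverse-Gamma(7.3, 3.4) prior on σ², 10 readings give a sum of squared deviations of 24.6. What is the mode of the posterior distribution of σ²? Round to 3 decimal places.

1.180

Posterior: Inverse-Gamma(shape = 7.3+10/2 = 12.3, scale = 3.4+24.6/2 = 15.7).
Mode = β/(α+1) = 15.7/13.3 = 1.180.
Mean = β/(α−1) = 15.7/11.3 = 1.389.
This is the posterior mode — the MAP estimate.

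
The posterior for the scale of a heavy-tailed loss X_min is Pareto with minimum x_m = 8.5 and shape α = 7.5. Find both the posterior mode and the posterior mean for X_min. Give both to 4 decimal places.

The Pareto density is strictly decreasing on [x_m, ∞), so the mode is x_m = 8.5000.
Mean = α·x_m/(α−1) = 7.5·8.5/6.5 = 9.8077.
The mean is pulled above the mode by the posterior's right skew.

MAP = 8.5000; posterior mean = 9.8077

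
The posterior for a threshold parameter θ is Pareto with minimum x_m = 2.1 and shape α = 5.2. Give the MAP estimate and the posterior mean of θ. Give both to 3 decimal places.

The Pareto density is strictly decreasing on [x_m, ∞), so the mode is x_m = 2.100.
Mean = α·x_m/(α−1) = 5.2·2.1/4.2 = 2.600.

MAP = 2.100; posterior mean = 2.600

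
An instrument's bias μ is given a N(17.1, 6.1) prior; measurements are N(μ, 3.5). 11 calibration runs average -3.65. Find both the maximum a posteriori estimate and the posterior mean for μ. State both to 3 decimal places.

MAP: -2.621. Posterior mean: -2.621.

Posterior for μ is Normal. Precision-weighted mean: (1/6.1·17.1 + 11/3.5·-3.65) / (1/6.1 + 11/3.5) = -2.621.
A Normal posterior is symmetric, so mode = mean.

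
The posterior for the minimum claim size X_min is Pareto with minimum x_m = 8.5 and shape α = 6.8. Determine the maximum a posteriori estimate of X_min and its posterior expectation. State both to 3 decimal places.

MAP = 8.500, posterior mean = 9.966

The Pareto density is strictly decreasing on [x_m, ∞), so the mode is x_m = 8.500.
Mean = α·x_m/(α−1) = 6.8·8.5/5.8 = 9.966.
Right-skewed posterior ⇒ mode < mean.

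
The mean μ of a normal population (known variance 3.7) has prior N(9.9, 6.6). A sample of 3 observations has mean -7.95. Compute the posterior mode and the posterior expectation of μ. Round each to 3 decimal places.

Posterior for μ is Normal. Precision-weighted mean: (1/6.6·9.9 + 3/3.7·-7.95) / (1/6.6 + 3/3.7) = -5.140.
A Normal posterior is symmetric, so mode = mean.

MAP: -5.140. Posterior mean: -5.140.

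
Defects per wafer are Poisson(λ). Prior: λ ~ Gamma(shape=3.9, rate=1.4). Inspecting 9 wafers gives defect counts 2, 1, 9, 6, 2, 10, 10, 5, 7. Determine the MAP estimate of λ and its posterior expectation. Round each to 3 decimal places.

MAP: 5.279. Posterior mean: 5.375.

Σ counts = 52. Posterior: Gamma(shape = 3.9+52 = 55.9, rate = 1.4+9 = 10.4).
Mode = (α−1)/β = 54.9/10.4 = 5.279.
Mean = α/β = 55.9/10.4 = 5.375.
Mean > mode: the posterior has a right tail.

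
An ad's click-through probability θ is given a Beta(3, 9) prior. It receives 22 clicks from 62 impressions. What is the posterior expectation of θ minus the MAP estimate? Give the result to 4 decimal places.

Posterior: Beta(3+22, 9+40) = Beta(25, 49).
Mode = (25−1)/(25+49−2) = 24/72 = 0.3333.
Mean = 25/(25+49) = 25/74 = 0.3378.
Difference = 0.3378 − 0.3333 = 0.0045.
The mean is pulled above the mode by the posterior's right skew.

0.0045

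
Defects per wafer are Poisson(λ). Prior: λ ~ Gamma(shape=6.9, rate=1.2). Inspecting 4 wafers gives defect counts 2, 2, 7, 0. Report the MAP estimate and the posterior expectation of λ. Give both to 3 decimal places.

Σ counts = 11. Posterior: Gamma(shape = 6.9+11 = 17.9, rate = 1.2+4 = 5.2).
Mode = (α−1)/β = 16.9/5.2 = 3.250.
Mean = α/β = 17.9/5.2 = 3.442.

λ_MAP = 3.250, E[λ|data] = 3.442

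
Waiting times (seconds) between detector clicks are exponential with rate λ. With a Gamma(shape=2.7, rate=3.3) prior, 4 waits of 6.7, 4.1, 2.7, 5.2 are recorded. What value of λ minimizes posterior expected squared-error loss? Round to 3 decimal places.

0.305

Σ times = 18.7. Posterior: Gamma(shape = 2.7+4 = 6.7, rate = 3.3+18.7 = 22.0).
Mode = (α−1)/β = 5.7/22.0 = 0.259.
Mean = α/β = 6.7/22.0 = 0.305.
Squared-error loss ⇒ the optimal estimator is the posterior mean.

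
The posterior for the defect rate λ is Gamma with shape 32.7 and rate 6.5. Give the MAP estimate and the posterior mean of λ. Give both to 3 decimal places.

MAP = 4.877; posterior mean = 5.031

Mode = (α−1)/β = 31.7/6.5 = 4.877.
Mean = α/β = 32.7/6.5 = 5.031.
The posterior is right-skewed, so the mean exceeds the mode.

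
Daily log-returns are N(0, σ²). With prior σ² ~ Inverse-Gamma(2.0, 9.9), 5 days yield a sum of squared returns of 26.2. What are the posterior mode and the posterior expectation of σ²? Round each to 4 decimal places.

Posterior: Inverse-Gamma(shape = 2.0+5/2 = 4.5, scale = 9.9+26.2/2 = 23.0).
Mode = β/(α+1) = 23.0/5.5 = 4.1818.
Mean = β/(α−1) = 23.0/3.5 = 6.5714.
Right-skewed posterior ⇒ mode < mean.

σ²_MAP = 4.1818, E[σ²|data] = 6.5714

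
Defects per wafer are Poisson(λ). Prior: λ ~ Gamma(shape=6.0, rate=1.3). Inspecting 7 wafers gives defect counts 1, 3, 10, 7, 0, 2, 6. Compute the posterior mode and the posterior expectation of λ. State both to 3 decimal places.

Σ counts = 29. Posterior: Gamma(shape = 6.0+29 = 35.0, rate = 1.3+7 = 8.3).
Mode = (α−1)/β = 34.0/8.3 = 4.096.
Mean = α/β = 35.0/8.3 = 4.217.
Mean > mode: the posterior has a right tail.

λ_MAP = 4.096, E[λ|data] = 4.217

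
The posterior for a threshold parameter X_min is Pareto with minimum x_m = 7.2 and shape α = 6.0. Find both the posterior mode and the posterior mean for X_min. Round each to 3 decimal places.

MAP = 7.200; posterior mean = 8.640

The Pareto density is strictly decreasing on [x_m, ∞), so the mode is x_m = 7.200.
Mean = α·x_m/(α−1) = 6.0·7.2/5.0 = 8.640.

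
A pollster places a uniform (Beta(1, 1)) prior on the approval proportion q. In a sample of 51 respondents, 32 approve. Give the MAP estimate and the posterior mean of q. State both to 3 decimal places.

Posterior: Beta(1+32, 1+19) = Beta(33, 20).
Mode = (33−1)/(33+20−2) = 32/51 = 0.627.
Mean = 33/(33+20) = 33/53 = 0.623.

MAP = 0.627, posterior mean = 0.623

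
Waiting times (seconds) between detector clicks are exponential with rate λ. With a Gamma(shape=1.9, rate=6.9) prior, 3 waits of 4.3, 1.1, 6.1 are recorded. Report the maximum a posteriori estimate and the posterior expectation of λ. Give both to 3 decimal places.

Σ times = 11.5. Posterior: Gamma(shape = 1.9+3 = 4.9, rate = 6.9+11.5 = 18.4).
Mode = (α−1)/β = 3.9/18.4 = 0.212.
Mean = α/β = 4.9/18.4 = 0.266.

MAP = 0.212; posterior mean = 0.266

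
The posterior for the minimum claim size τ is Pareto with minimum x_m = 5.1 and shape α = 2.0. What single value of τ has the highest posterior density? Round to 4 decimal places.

5.1000

The Pareto density is strictly decreasing on [x_m, ∞), so the mode is x_m = 5.1000.
Mean = α·x_m/(α−1) = 2.0·5.1/1.0 = 10.2000.
This is the posterior mode — the MAP estimate.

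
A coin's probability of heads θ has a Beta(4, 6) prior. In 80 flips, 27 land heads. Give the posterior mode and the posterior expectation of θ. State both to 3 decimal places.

Posterior: Beta(4+27, 6+53) = Beta(31, 59).
Mode = (31−1)/(31+59−2) = 30/88 = 0.341.
Mean = 31/(31+59) = 31/90 = 0.344.
Right-skewed posterior ⇒ mode < mean.

MAP: 0.341. Posterior mean: 0.344.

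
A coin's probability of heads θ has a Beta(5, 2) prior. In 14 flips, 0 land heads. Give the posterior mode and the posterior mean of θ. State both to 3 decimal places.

θ_MAP = 0.211, E[θ|data] = 0.238

Posterior: Beta(5+0, 2+14) = Beta(5, 16).
Mode = (5−1)/(5+16−2) = 4/19 = 0.211.
Mean = 5/(5+16) = 5/21 = 0.238.
The posterior is right-skewed, so the mean exceeds the mode.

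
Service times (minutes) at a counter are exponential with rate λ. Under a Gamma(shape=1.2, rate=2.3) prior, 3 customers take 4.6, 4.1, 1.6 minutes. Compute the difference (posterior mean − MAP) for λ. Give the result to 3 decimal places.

0.079

Σ times = 10.3. Posterior: Gamma(shape = 1.2+3 = 4.2, rate = 2.3+10.3 = 12.6).
Mode = (α−1)/β = 3.2/12.6 = 0.254.
Mean = α/β = 4.2/12.6 = 0.333.
Difference = 0.333 − 0.254 = 0.079.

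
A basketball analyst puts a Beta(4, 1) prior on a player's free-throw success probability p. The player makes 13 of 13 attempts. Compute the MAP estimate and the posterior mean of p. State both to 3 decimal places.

MAP: 1.000. Posterior mean: 0.944.

Posterior: Beta(4+13, 1+0) = Beta(17, 1).
Since β = 1 ≤ 1 and α > 1, the Beta density is monotone increasing on [0,1]; the mode is at 1.
Mean = 17/(17+1) = 0.944.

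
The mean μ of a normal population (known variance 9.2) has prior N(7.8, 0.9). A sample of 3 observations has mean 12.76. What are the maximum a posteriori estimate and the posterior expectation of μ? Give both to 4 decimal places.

Posterior for μ is Normal. Precision-weighted mean: (1/0.9·7.8 + 3/9.2·12.76) / (1/0.9 + 3/9.2) = 8.9254.
A Normal posterior is symmetric, so mode = mean.

MAP = 8.9254, posterior mean = 8.9254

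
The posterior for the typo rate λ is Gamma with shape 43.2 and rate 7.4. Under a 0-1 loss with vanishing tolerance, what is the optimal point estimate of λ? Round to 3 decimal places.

Mode = (α−1)/β = 42.2/7.4 = 5.703.
Mean = α/β = 43.2/7.4 = 5.838.
This is the posterior mode — the MAP estimate.

5.703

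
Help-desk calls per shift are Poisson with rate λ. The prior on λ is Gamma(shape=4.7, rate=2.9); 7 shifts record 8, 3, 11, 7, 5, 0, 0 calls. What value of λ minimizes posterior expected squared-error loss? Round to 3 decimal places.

Σ counts = 34. Posterior: Gamma(shape = 4.7+34 = 38.7, rate = 2.9+7 = 9.9).
Mode = (α−1)/β = 37.7/9.9 = 3.808.
Mean = α/β = 38.7/9.9 = 3.909.
Squared-error loss ⇒ the optimal estimator is the posterior mean.

3.909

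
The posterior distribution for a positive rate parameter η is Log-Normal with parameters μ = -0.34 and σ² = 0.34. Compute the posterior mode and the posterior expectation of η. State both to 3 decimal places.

MAP = 0.507, posterior mean = 0.844

Mode = exp(μ − σ²) = exp(-0.68) = 0.507.
Mean = exp(μ + σ²/2) = exp(-0.170) = 0.844.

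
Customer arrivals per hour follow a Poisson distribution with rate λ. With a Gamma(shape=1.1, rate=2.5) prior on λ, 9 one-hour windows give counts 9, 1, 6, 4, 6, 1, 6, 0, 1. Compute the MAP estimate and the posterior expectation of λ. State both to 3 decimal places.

MAP = 2.965, posterior mean = 3.052

Σ counts = 34. Posterior: Gamma(shape = 1.1+34 = 35.1, rate = 2.5+9 = 11.5).
Mode = (α−1)/β = 34.1/11.5 = 2.965.
Mean = α/β = 35.1/11.5 = 3.052.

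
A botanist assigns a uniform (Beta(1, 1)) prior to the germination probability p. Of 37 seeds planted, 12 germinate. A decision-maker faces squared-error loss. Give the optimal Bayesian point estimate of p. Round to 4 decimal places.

Posterior: Beta(1+12, 1+25) = Beta(13, 26).
Mode = (13−1)/(13+26−2) = 12/37 = 0.3243.
Mean = 13/(13+26) = 13/39 = 0.3333.
Squared-error loss ⇒ the optimal estimator is the posterior mean.

0.3333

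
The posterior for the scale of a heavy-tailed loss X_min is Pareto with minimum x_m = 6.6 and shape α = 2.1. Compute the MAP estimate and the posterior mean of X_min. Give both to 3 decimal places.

The Pareto density is strictly decreasing on [x_m, ∞), so the mode is x_m = 6.600.
Mean = α·x_m/(α−1) = 2.1·6.6/1.1 = 12.600.

X_min_MAP = 6.600, E[X_min|data] = 12.600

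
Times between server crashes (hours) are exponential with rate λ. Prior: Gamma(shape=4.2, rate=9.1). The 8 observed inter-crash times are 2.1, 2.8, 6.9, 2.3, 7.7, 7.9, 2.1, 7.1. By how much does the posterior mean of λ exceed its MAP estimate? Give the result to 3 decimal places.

0.021

Σ times = 38.9. Posterior: Gamma(shape = 4.2+8 = 12.2, rate = 9.1+38.9 = 48.0).
Mode = (α−1)/β = 11.2/48.0 = 0.233.
Mean = α/β = 12.2/48.0 = 0.254.
Difference = 0.254 − 0.233 = 0.021.
The posterior is right-skewed, so the mean exceeds the mode.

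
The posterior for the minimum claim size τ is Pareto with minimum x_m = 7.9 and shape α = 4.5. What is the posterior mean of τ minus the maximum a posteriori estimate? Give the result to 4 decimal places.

2.2571

The Pareto density is strictly decreasing on [x_m, ∞), so the mode is x_m = 7.9000.
Mean = α·x_m/(α−1) = 4.5·7.9/3.5 = 10.1571.
Difference = 10.1571 − 7.9000 = 2.2571.
The posterior is right-skewed, so the mean exceeds the mode.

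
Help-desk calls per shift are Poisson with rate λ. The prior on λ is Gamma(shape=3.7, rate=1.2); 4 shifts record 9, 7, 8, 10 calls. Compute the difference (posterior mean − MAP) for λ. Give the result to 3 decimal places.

0.192

Σ counts = 34. Posterior: Gamma(shape = 3.7+34 = 37.7, rate = 1.2+4 = 5.2).
Mode = (α−1)/β = 36.7/5.2 = 7.058.
Mean = α/β = 37.7/5.2 = 7.250.
Difference = 7.250 − 7.058 = 0.192.
The posterior is right-skewed, so the mean exceeds the mode.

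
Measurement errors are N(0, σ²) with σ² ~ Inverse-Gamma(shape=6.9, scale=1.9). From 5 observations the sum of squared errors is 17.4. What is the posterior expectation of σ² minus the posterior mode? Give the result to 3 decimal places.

0.243

Posterior: Inverse-Gamma(shape = 6.9+5/2 = 9.4, scale = 1.9+17.4/2 = 10.6).
Mode = β/(α+1) = 10.6/10.4 = 1.019.
Mean = β/(α−1) = 10.6/8.4 = 1.262.
Difference = 1.262 − 1.019 = 0.243.
The mean is pulled above the mode by the posterior's right skew.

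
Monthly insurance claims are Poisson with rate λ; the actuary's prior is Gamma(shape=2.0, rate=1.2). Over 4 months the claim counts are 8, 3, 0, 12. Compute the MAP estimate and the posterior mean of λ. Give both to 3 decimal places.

MAP estimate = 4.615, posterior mean = 4.808

Σ counts = 23. Posterior: Gamma(shape = 2.0+23 = 25.0, rate = 1.2+4 = 5.2).
Mode = (α−1)/β = 24.0/5.2 = 4.615.
Mean = α/β = 25.0/5.2 = 4.808.
Right-skewed posterior ⇒ mode < mean.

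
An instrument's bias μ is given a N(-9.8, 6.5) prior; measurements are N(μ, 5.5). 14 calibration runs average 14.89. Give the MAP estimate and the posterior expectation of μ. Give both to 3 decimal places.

MAP: 13.483. Posterior mean: 13.483.

Posterior for μ is Normal. Precision-weighted mean: (1/6.5·-9.8 + 14/5.5·14.89) / (1/6.5 + 14/5.5) = 13.483.
A Normal posterior is symmetric, so mode = mean.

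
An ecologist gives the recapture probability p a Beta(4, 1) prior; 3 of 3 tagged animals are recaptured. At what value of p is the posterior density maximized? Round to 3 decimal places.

Posterior: Beta(4+3, 1+0) = Beta(7, 1).
Since β = 1 ≤ 1 and α > 1, the Beta density is monotone increasing on [0,1]; the mode is at 1.
Mean = 7/(7+1) = 0.875.
This is the posterior mode — the MAP estimate.

1.000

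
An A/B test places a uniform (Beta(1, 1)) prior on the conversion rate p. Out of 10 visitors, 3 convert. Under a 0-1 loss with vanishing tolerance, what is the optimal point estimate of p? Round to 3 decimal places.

0.300

Posterior: Beta(1+3, 1+7) = Beta(4, 8).
Mode = (4−1)/(4+8−2) = 3/10 = 0.300.
With a flat prior the MAP equals the MLE, 3/10.
Mean = 4/(4+8) = 4/12 = 0.333.
This is the posterior mode — the MAP estimate.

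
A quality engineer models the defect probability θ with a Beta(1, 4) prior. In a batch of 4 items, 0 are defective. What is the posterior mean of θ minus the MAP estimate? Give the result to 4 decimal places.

0.1111

Posterior: Beta(1+0, 4+4) = Beta(1, 8).
Since α = 1 ≤ 1 and β > 1, the Beta density is monotone decreasing on [0,1]; the mode is at 0.
Mean = 1/(1+8) = 0.1111.
Difference = 0.1111 − 0.0000 = 0.1111.
The mean is pulled above the mode by the posterior's right skew.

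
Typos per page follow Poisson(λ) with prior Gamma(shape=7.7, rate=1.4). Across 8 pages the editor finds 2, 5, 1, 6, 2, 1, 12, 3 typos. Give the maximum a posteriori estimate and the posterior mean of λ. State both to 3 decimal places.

Σ counts = 32. Posterior: Gamma(shape = 7.7+32 = 39.7, rate = 1.4+8 = 9.4).
Mode = (α−1)/β = 38.7/9.4 = 4.117.
Mean = α/β = 39.7/9.4 = 4.223.

MAP = 4.117, posterior mean = 4.223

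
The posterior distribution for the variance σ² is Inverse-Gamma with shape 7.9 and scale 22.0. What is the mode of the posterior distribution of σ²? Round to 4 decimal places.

2.4719

Mode = β/(α+1) = 22.0/8.9 = 2.4719.
Mean = β/(α−1) = 22.0/6.9 = 3.1884.
This is the posterior mode — the MAP estimate.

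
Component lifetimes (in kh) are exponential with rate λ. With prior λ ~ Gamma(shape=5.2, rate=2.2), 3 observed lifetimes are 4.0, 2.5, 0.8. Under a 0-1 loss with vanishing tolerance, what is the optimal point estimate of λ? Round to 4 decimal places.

0.7579

Σ times = 7.3. Posterior: Gamma(shape = 5.2+3 = 8.2, rate = 2.2+7.3 = 9.5).
Mode = (α−1)/β = 7.2/9.5 = 0.7579.
Mean = α/β = 8.2/9.5 = 0.8632.
This is the posterior mode — the MAP estimate.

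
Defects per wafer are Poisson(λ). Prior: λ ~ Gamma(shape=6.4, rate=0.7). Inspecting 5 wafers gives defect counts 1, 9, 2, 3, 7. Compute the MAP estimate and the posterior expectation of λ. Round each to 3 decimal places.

MAP = 4.807; posterior mean = 4.982

Σ counts = 22. Posterior: Gamma(shape = 6.4+22 = 28.4, rate = 0.7+5 = 5.7).
Mode = (α−1)/β = 27.4/5.7 = 4.807.
Mean = α/β = 28.4/5.7 = 4.982.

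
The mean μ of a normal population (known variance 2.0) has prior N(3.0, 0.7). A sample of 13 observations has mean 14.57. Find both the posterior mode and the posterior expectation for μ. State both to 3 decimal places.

posterior mode = 12.485, posterior expectation = 12.485

Posterior for μ is Normal. Precision-weighted mean: (1/0.7·3.0 + 13/2.0·14.57) / (1/0.7 + 13/2.0) = 12.485.
A Normal posterior is symmetric, so mode = mean.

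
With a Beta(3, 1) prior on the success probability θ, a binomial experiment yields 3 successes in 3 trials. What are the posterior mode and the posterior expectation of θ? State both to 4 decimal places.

MAP: 1.0000. Posterior mean: 0.8571.

Posterior: Beta(3+3, 1+0) = Beta(6, 1).
Since β = 1 ≤ 1 and α > 1, the Beta density is monotone increasing on [0,1]; the mode is at 1.
Mean = 6/(6+1) = 0.8571.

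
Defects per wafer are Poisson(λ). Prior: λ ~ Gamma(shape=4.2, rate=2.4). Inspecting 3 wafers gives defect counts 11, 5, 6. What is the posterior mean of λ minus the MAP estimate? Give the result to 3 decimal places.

Σ counts = 22. Posterior: Gamma(shape = 4.2+22 = 26.2, rate = 2.4+3 = 5.4).
Mode = (α−1)/β = 25.2/5.4 = 4.667.
Mean = α/β = 26.2/5.4 = 4.852.
Difference = 4.852 − 4.667 = 0.185.

0.185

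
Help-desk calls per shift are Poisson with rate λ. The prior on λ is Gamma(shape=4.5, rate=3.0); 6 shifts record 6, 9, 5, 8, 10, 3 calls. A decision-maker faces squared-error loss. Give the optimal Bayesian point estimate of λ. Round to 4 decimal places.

5.0556

Σ counts = 41. Posterior: Gamma(shape = 4.5+41 = 45.5, rate = 3.0+6 = 9.0).
Mode = (α−1)/β = 44.5/9.0 = 4.9444.
Mean = α/β = 45.5/9.0 = 5.0556.
Squared-error loss ⇒ the optimal estimator is the posterior mean.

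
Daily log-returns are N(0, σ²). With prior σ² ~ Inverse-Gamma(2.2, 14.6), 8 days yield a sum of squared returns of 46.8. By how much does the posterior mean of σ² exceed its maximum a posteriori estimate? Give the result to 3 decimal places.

2.030

Posterior: Inverse-Gamma(shape = 2.2+8/2 = 6.2, scale = 14.6+46.8/2 = 38.0).
Mode = β/(α+1) = 38.0/7.2 = 5.278.
Mean = β/(α−1) = 38.0/5.2 = 7.308.
Difference = 7.308 − 5.278 = 2.030.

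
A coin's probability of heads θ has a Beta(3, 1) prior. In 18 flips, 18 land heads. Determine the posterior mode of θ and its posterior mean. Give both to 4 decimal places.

MAP: 1.0000. Posterior mean: 0.9545.

Posterior: Beta(3+18, 1+0) = Beta(21, 1).
Since β = 1 ≤ 1 and α > 1, the Beta density is monotone increasing on [0,1]; the mode is at 1.
Mean = 21/(21+1) = 0.9545.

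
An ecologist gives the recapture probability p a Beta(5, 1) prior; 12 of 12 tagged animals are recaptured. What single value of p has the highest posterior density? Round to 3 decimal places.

Posterior: Beta(5+12, 1+0) = Beta(17, 1).
Since β = 1 ≤ 1 and α > 1, the Beta density is monotone increasing on [0,1]; the mode is at 1.
Mean = 17/(17+1) = 0.944.
This is the posterior mode — the MAP estimate.

1.000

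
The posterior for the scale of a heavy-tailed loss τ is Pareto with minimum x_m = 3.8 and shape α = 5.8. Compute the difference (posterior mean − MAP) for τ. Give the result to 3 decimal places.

The Pareto density is strictly decreasing on [x_m, ∞), so the mode is x_m = 3.800.
Mean = α·x_m/(α−1) = 5.8·3.8/4.8 = 4.592.
Difference = 4.592 − 3.800 = 0.792.

0.792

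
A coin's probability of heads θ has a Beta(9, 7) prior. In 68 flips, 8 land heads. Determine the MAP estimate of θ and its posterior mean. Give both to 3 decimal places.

Posterior: Beta(9+8, 7+60) = Beta(17, 67).
Mode = (17−1)/(17+67−2) = 16/82 = 0.195.
Mean = 17/(17+67) = 17/84 = 0.202.
Right-skewed posterior ⇒ mode < mean.

θ_MAP = 0.195, E[θ|data] = 0.202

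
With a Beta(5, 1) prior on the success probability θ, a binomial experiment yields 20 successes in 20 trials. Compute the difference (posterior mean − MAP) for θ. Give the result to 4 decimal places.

-0.0385

Posterior: Beta(5+20, 1+0) = Beta(25, 1).
Since β = 1 ≤ 1 and α > 1, the Beta density is monotone increasing on [0,1]; the mode is at 1.
Mean = 25/(25+1) = 0.9615.
Difference = 0.9615 − 1.0000 = -0.0385.
The mean is pulled below the mode by the posterior's left skew.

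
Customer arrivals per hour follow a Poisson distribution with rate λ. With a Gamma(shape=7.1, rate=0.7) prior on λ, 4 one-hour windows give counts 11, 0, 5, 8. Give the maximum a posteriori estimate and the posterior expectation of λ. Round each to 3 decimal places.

MAP = 6.404, posterior mean = 6.617

Σ counts = 24. Posterior: Gamma(shape = 7.1+24 = 31.1, rate = 0.7+4 = 4.7).
Mode = (α−1)/β = 30.1/4.7 = 6.404.
Mean = α/β = 31.1/4.7 = 6.617.
The mean is pulled above the mode by the posterior's right skew.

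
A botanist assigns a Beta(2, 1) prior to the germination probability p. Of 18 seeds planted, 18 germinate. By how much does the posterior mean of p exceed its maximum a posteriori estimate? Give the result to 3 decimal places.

Posterior: Beta(2+18, 1+0) = Beta(20, 1).
Since β = 1 ≤ 1 and α > 1, the Beta density is monotone increasing on [0,1]; the mode is at 1.
Mean = 20/(20+1) = 0.952.
Difference = 0.952 − 1.000 = -0.048.
The mean is pulled below the mode by the posterior's left skew.

-0.048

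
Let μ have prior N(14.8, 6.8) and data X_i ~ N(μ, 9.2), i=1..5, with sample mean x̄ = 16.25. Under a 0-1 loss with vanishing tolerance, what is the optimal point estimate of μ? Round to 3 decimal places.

15.941

Posterior for μ is Normal. Precision-weighted mean: (1/6.8·14.8 + 5/9.2·16.25) / (1/6.8 + 5/9.2) = 15.941.
A Normal posterior is symmetric, so mode = mean.
This is the posterior mode — the MAP estimate.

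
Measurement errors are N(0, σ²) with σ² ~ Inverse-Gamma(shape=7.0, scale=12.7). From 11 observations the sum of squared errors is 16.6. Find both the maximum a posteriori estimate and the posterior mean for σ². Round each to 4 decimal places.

MAP: 1.5556. Posterior mean: 1.8261.

Posterior: Inverse-Gamma(shape = 7.0+11/2 = 12.5, scale = 12.7+16.6/2 = 21.0).
Mode = β/(α+1) = 21.0/13.5 = 1.5556.
Mean = β/(α−1) = 21.0/11.5 = 1.8261.
Mean > mode: the posterior has a right tail.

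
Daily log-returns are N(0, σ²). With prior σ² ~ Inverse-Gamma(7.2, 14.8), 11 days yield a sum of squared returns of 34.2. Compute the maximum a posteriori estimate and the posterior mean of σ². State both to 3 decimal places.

maximum a posteriori estimate = 2.328, posterior mean = 2.726

Posterior: Inverse-Gamma(shape = 7.2+11/2 = 12.7, scale = 14.8+34.2/2 = 31.9).
Mode = β/(α+1) = 31.9/13.7 = 2.328.
Mean = β/(α−1) = 31.9/11.7 = 2.726.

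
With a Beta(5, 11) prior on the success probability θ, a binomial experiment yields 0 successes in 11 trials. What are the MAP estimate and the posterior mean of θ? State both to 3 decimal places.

Posterior: Beta(5+0, 11+11) = Beta(5, 22).
Mode = (5−1)/(5+22−2) = 4/25 = 0.160.
Mean = 5/(5+22) = 5/27 = 0.185.

MAP = 0.160; posterior mean = 0.185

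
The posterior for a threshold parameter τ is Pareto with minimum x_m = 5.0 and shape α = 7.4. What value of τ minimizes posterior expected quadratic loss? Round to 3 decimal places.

5.781

The Pareto density is strictly decreasing on [x_m, ∞), so the mode is x_m = 5.000.
Mean = α·x_m/(α−1) = 7.4·5.0/6.4 = 5.781.
Quadratic loss ⇒ the optimal estimator is the posterior mean.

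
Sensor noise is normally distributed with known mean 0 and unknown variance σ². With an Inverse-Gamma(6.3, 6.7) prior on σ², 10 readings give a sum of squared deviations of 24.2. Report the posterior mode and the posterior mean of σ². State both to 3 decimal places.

posterior mode = 1.528, posterior mean = 1.825

Posterior: Inverse-Gamma(shape = 6.3+10/2 = 11.3, scale = 6.7+24.2/2 = 18.8).
Mode = β/(α+1) = 18.8/12.3 = 1.528.
Mean = β/(α−1) = 18.8/10.3 = 1.825.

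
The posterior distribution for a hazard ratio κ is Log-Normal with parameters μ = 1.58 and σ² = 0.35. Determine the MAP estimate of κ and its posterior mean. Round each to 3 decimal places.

MAP estimate = 3.421, posterior mean = 5.783

Mode = exp(μ − σ²) = exp(1.23) = 3.421.
Mean = exp(μ + σ²/2) = exp(1.755) = 5.783.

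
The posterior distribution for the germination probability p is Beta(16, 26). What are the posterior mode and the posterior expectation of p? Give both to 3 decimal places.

Mode = (16−1)/(16+26−2) = 15/40 = 0.375.
Mean = 16/(16+26) = 16/42 = 0.381.

p_MAP = 0.375, E[p|data] = 0.381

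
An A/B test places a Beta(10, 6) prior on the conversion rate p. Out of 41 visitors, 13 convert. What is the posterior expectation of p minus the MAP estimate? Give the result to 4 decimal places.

0.0035

Posterior: Beta(10+13, 6+28) = Beta(23, 34).
Mode = (23−1)/(23+34−2) = 22/55 = 0.4000.
Mean = 23/(23+34) = 23/57 = 0.4035.
Difference = 0.4035 − 0.4000 = 0.0035.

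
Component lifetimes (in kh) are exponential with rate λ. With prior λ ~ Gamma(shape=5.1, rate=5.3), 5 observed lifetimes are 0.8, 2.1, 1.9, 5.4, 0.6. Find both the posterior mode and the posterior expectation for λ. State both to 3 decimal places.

Σ times = 10.8. Posterior: Gamma(shape = 5.1+5 = 10.1, rate = 5.3+10.8 = 16.1).
Mode = (α−1)/β = 9.1/16.1 = 0.565.
Mean = α/β = 10.1/16.1 = 0.627.

MAP = 0.565, posterior mean = 0.627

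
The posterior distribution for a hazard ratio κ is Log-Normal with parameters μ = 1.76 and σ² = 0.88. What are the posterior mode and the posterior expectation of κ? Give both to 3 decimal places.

Mode = exp(μ − σ²) = exp(0.88) = 2.411.
Mean = exp(μ + σ²/2) = exp(2.200) = 9.025.

κ_MAP = 2.411, E[κ|data] = 9.025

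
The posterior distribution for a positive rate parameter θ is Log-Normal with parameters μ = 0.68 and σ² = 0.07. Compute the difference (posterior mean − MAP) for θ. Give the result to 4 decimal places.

Mode = exp(μ − σ²) = exp(0.61) = 1.8404.
Mean = exp(μ + σ²/2) = exp(0.715) = 2.0442.
Difference = 2.0442 − 1.8404 = 0.2038.

0.2038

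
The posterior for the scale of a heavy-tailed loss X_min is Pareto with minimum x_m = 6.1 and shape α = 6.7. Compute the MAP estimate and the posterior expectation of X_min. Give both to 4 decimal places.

The Pareto density is strictly decreasing on [x_m, ∞), so the mode is x_m = 6.1000.
Mean = α·x_m/(α−1) = 6.7·6.1/5.7 = 7.1702.

MAP = 6.1000; posterior mean = 7.1702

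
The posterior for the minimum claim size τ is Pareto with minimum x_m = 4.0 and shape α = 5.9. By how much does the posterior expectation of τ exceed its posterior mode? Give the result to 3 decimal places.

The Pareto density is strictly decreasing on [x_m, ∞), so the mode is x_m = 4.000.
Mean = α·x_m/(α−1) = 5.9·4.0/4.9 = 4.816.
Difference = 4.816 − 4.000 = 0.816.
Mean > mode: the posterior has a right tail.

0.816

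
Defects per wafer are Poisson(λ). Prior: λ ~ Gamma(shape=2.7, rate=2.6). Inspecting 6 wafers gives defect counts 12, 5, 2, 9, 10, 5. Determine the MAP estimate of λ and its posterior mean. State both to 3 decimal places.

Σ counts = 43. Posterior: Gamma(shape = 2.7+43 = 45.7, rate = 2.6+6 = 8.6).
Mode = (α−1)/β = 44.7/8.6 = 5.198.
Mean = α/β = 45.7/8.6 = 5.314.

MAP = 5.198; posterior mean = 5.314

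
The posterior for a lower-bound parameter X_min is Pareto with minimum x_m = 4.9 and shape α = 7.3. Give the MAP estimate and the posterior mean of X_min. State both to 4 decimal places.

MAP estimate = 4.9000, posterior mean = 5.6778

The Pareto density is strictly decreasing on [x_m, ∞), so the mode is x_m = 4.9000.
Mean = α·x_m/(α−1) = 7.3·4.9/6.3 = 5.6778.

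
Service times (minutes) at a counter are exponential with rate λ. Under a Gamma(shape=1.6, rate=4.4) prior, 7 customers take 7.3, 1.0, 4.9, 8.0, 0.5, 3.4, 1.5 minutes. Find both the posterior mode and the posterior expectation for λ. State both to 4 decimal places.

Σ times = 26.6. Posterior: Gamma(shape = 1.6+7 = 8.6, rate = 4.4+26.6 = 31.0).
Mode = (α−1)/β = 7.6/31.0 = 0.2452.
Mean = α/β = 8.6/31.0 = 0.2774.

λ_MAP = 0.2452, E[λ|data] = 0.2774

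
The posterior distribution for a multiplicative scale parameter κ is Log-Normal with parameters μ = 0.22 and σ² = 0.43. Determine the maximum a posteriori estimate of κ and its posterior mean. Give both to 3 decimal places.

Mode = exp(μ − σ²) = exp(-0.21) = 0.811.
Mean = exp(μ + σ²/2) = exp(0.435) = 1.545.

MAP = 0.811, posterior mean = 1.545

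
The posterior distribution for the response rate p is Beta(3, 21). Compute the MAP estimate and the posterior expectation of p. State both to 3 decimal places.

MAP = 0.091, posterior mean = 0.125

Mode = (3−1)/(3+21−2) = 2/22 = 0.091.
Mean = 3/(3+21) = 3/24 = 0.125.
The posterior is right-skewed, so the mean exceeds the mode.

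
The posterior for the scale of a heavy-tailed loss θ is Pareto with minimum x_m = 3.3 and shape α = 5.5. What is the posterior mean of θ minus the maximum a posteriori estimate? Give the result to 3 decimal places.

The Pareto density is strictly decreasing on [x_m, ∞), so the mode is x_m = 3.300.
Mean = α·x_m/(α−1) = 5.5·3.3/4.5 = 4.033.
Difference = 4.033 − 3.300 = 0.733.
The mean is pulled above the mode by the posterior's right skew.

0.733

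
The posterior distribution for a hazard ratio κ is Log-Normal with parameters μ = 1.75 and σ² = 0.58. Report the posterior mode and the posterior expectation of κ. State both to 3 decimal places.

κ_MAP = 3.222, E[κ|data] = 7.691

Mode = exp(μ − σ²) = exp(1.17) = 3.222.
Mean = exp(μ + σ²/2) = exp(2.040) = 7.691.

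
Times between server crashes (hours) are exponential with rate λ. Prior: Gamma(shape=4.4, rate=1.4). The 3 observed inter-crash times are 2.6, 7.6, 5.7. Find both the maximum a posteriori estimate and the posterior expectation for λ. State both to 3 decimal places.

Σ times = 15.9. Posterior: Gamma(shape = 4.4+3 = 7.4, rate = 1.4+15.9 = 17.3).
Mode = (α−1)/β = 6.4/17.3 = 0.370.
Mean = α/β = 7.4/17.3 = 0.428.
The mean is pulled above the mode by the posterior's right skew.

MAP = 0.370; posterior mean = 0.428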